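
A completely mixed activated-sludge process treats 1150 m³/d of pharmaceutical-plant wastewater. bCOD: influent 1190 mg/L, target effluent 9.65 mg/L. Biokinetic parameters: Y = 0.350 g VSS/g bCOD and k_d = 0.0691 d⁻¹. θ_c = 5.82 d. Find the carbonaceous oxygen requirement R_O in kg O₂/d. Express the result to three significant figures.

Observed yield with endogenous decay: Y_obs = Y / (1 + k_d·θ_c) = 0.350 / (1 + 0.0691 × 5.82) = 0.350 / 1.402 = 0.2496 g VSS/g bCOD.
Q·(S₀ − S) = 1150 × (1190 − 9.65) × 10⁻³ = 1357 kg/d removed.
Biomass synthesised: P_X = Y_obs × 1357 = 338.8 kg VSS/d.
R_O = Q·ΔS − 1.42 P_X = 1357 − 481.1 = 876.3 kg O₂/d.

R_O ≈ 876 kg O₂/d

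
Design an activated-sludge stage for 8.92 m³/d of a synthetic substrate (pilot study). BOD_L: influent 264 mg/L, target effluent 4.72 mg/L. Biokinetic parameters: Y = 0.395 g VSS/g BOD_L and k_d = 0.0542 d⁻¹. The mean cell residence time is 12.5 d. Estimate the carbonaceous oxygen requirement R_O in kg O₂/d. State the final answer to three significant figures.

Correct the yield for decay: Y_obs = Y/(1 + k_d θ_c) = 0.395 / (1 + 0.0542 × 12.5) = 0.395 / 1.677 = 0.2355.
Q·(S₀ − S) = 8.92 × (264 − 4.72) × 10⁻³ = 2.313 kg/d removed.
Net sludge production P_X = 0.2355 × 2.313 = 0.5446 kg VSS/d.
R_O = Q·(S₀ − S) − 1.42·P_X = 2.313 − 1.42 × 0.5446 = 1.539 kg O₂/d.

R_O ≈ 1.54 kg O₂/d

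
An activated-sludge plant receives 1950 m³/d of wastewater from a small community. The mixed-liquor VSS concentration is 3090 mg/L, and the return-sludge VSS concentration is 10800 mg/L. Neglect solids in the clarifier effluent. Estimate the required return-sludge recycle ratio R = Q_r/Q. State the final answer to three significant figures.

R ≈ 0.401

R = Q_r/Q = X/(X_r − X) = 3090 / (10800 − 3090) = 0.4008.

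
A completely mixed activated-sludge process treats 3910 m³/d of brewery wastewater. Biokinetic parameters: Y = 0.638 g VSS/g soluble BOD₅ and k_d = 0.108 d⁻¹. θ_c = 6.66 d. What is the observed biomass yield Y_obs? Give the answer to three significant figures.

Observed yield with endogenous decay: Y_obs = Y / (1 + k_d·θ_c) = 0.638 / (1 + 0.108 × 6.66) = 0.638 / 1.719 = 0.3711 g VSS/g soluble BOD₅.

Y_obs ≈ 0.371 g VSS/g soluble BOD₅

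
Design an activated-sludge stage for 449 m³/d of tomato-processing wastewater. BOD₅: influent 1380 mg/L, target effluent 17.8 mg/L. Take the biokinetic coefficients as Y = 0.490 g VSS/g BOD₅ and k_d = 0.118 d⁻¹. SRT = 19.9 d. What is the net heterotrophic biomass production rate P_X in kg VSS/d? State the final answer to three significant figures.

P_X ≈ 89.5 kg VSS/d

The observed yield is Y_obs = Y/(1 + k_d·θ_c) = 0.490 / (1 + 0.118 × 19.9) = 0.490 / 3.348 = 0.1463 g VSS per g BOD₅ removed.
Mass of BOD₅ removed per day: Q(S₀ − S) = 449 × 1362 g/m³ = 611.6 kg/d.
Net biomass production P_X = Y_obs × Q·(S₀ − S) = 0.1463 × 611.6 = 89.51 kg VSS/d.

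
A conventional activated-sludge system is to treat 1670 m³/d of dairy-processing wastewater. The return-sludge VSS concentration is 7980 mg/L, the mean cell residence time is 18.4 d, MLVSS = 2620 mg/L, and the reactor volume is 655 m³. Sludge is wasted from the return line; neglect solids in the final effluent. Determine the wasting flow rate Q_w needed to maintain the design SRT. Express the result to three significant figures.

Wasting from the return line (neglecting effluent solids): Q_w = V·X / (θ_c·X_r) = 655.0 × 2620 / (18.4 × 7980) = 11.69 m³/d.

Q_w ≈ 11.7 m³/d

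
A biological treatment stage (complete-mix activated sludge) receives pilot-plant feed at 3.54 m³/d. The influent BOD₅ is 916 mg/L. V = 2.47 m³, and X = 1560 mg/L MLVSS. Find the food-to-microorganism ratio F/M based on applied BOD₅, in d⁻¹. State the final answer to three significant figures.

F/M = Q·S₀ / (V·X) = 3.54 × 916 / (2.470 × 1560) = 0.8415 g BOD₅·(g VSS·d)⁻¹.

F/M ≈ 0.842 d⁻¹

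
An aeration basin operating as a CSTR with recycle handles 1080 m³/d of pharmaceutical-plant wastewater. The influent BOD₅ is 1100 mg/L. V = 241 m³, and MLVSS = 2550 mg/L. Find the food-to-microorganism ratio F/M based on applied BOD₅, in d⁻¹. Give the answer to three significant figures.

F/M ≈ 1.93 d⁻¹

Food-to-microorganism ratio F/M = Q S₀ / (V X) = 1080 × 1100 / (241.0 × 2550) = 1.933 d⁻¹.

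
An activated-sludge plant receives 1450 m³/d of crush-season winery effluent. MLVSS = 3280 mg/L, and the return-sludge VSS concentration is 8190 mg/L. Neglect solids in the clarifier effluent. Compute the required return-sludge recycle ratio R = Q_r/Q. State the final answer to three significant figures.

R ≈ 0.668

Solids balance on the clarifier gives (1+R)X = R·X_r, so R = X/(X_r − X) = 3280 / (8190 − 3280) = 0.6680.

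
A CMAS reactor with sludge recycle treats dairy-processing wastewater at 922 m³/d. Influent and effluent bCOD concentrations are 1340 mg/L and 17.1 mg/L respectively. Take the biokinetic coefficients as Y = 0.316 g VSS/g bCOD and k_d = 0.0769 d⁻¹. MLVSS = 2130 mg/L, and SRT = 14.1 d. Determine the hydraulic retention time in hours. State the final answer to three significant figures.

Rearranging the biomass balance for a CMAS with decay, V = Y·Q·ΔS·θ_c / [X·(1+k_d θ_c)] = 0.316 × 922 × (1340 − 17.1) × 14.1 / [2130 × (1 + 0.0769 × 14.1)] = 5.43×10^6 / 4440 = 1224 m³.
Hydraulic retention time τ = V/Q = 1224 / 922 = 1.328 d = 31.86 h.

τ ≈ 31.9 h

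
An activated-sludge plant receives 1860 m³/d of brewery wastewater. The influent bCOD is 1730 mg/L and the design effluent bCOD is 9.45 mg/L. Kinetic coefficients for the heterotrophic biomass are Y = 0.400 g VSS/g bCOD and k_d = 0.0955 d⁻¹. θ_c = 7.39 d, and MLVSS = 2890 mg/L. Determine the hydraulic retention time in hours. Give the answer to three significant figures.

τ ≈ 24.8 h

Steady-state biomass mass balance: V·X·(1 + k_d·θ_c) = Y·Q·(S₀ − S)·θ_c, so V = 0.400 × 1860 × (1730 − 9.45) × 7.39 / [2890 × (1 + 0.0955 × 7.39)] = 9.46×10^6 / 4930 = 1919 m³.
HRT = V/Q = 1919 m³ / 1860 m³·d⁻¹ = 1.032 d × 24 = 24.76 h.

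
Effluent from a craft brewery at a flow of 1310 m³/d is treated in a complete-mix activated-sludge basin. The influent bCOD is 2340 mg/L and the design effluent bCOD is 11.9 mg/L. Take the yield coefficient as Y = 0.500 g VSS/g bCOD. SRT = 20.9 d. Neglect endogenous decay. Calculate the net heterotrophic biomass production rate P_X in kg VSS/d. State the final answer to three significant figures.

With endogenous decay neglected, the observed yield equals the true yield: Y_obs = Y = 0.500 g VSS/g bCOD.
Mass of bCOD removed per day: Q(S₀ − S) = 1310 × 2328 g/m³ = 3050 kg/d.
So the net sludge growth is P_X = 0.5000 × 3050 = 1525 kg VSS/d.

P_X ≈ 1520 kg VSS/d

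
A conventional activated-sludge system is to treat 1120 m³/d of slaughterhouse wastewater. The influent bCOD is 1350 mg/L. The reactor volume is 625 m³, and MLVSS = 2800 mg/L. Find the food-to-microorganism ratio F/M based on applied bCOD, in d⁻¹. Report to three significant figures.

F/M = Q·S₀ / (V·X) = 1120 × 1350 / (625.0 × 2800) = 0.8640 g bCOD·(g VSS·d)⁻¹.

F/M ≈ 0.864 d⁻¹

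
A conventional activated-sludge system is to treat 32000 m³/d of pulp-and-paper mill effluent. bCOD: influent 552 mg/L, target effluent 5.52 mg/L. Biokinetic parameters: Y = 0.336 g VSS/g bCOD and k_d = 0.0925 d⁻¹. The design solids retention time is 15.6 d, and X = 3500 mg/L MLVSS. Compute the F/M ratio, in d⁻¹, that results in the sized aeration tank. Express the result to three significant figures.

F/M ≈ 0.471 d⁻¹

Steady-state biomass mass balance: V·X·(1 + k_d·θ_c) = Y·Q·(S₀ − S)·θ_c, so V = 0.336 × 32000 × (552 − 5.52) × 15.6 / [3500 × (1 + 0.0925 × 15.6)] = 9.17×10^7 / 8550 = 10720 m³.
F/M = Q·S₀ / (V·X) = 32000 × 552 / (10720 × 3500) = 0.4708 g bCOD·(g VSS·d)⁻¹.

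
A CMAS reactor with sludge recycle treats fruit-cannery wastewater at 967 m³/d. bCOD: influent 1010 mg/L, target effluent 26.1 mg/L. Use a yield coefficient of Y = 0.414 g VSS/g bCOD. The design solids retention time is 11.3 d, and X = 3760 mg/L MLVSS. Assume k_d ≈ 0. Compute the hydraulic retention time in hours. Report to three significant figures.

V·X = Y·Q·ΔS·θ_c gives V = 0.414 × 967 × (1010 − 26.1) × 11.3 / 3760 = 1184 m³.
τ = V/Q = 1184/967 = 1.224 d, or 29.38 h.

τ ≈ 29.4 h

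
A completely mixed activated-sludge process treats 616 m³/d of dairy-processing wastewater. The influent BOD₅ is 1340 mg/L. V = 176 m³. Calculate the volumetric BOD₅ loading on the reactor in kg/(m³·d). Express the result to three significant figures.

Applied BOD₅ load per unit volume = Q·S₀/V = (616 × 1340/1000)/176.0 = 4.690 kg BOD₅·m⁻³·d⁻¹.

L_v ≈ 4.69 kg BOD₅/(m³·d)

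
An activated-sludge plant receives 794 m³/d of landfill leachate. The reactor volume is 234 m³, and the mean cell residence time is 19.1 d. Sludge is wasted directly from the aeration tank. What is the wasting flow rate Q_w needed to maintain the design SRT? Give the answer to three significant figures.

Wasting from the aeration tank: Q_w = V / θ_c = 234.0 / 19.1 = 12.25 m³/d.

Q_w ≈ 12.3 m³/d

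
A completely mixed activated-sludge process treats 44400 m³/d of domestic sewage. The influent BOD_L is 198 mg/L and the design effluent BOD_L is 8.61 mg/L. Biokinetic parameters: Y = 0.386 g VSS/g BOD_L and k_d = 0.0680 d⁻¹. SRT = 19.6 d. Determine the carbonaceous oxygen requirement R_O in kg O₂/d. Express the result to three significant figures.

R_O ≈ 6430 kg O₂/d

Observed yield with endogenous decay: Y_obs = Y / (1 + k_d·θ_c) = 0.386 / (1 + 0.0680 × 19.6) = 0.386 / 2.333 = 0.1655 g VSS/g BOD_L.
Substrate removed = Q·(S₀ − S) = 44400 m³/d × (198 − 8.61) g/m³ = 8.41×10^6 g/d = 8409 kg/d.
Net sludge production P_X = 0.1655 × 8409 = 1391 kg VSS/d.
Carbonaceous O₂ demand = substrate oxidised − cell-mass equivalent = 8409 − 1.42 × 1391 = 6433 kg O₂/d.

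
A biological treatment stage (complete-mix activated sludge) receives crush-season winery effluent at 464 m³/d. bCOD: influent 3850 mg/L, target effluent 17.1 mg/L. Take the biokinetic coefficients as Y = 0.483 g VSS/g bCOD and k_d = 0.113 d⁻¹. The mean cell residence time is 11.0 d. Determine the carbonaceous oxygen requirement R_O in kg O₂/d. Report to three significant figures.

The observed yield is Y_obs = Y/(1 + k_d·θ_c) = 0.483 / (1 + 0.113 × 11.0) = 0.483 / 2.243 = 0.2153 g VSS per g bCOD removed.
Substrate removed = Q·(S₀ − S) = 464 m³/d × (3850 − 17.1) g/m³ = 1.78×10^6 g/d = 1778 kg/d.
Net sludge production P_X = 0.2153 × 1778 = 383.0 kg VSS/d.
R_O = Q·(S₀ − S) − 1.42·P_X = 1778 − 1.42 × 383.0 = 1235 kg O₂/d.

R_O ≈ 1230 kg O₂/d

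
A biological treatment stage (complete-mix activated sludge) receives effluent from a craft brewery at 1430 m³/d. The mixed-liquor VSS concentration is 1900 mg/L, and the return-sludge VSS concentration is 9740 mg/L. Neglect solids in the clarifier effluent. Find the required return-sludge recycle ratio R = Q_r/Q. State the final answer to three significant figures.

Solids balance on the clarifier gives (1+R)X = R·X_r, so R = X/(X_r − X) = 1900 / (9740 − 1900) = 0.2423.

R ≈ 0.242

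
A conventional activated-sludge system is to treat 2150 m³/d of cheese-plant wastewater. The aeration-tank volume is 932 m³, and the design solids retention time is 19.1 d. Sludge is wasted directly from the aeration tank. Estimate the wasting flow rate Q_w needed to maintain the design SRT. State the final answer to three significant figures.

With mixed-liquor wasting, θ_c = V/Q_w, so Q_w = V/θ_c = 932.0/19.1 = 48.80 m³/d.

Q_w ≈ 48.8 m³/d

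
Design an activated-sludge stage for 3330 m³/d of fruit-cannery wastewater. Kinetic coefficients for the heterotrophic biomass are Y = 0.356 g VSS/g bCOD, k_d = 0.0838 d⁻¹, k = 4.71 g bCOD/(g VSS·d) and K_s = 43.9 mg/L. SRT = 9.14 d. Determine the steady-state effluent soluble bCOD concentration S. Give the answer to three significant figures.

S ≈ 5.72 mg/L

Effluent substrate depends only on kinetics and SRT: S = K_s(1 + k_d θ_c) / [θ_c(Yk − k_d) − 1] = 43.9 × (1 + 0.0838 × 9.14) / [9.14 × (0.356 × 4.71 − 0.0838) − 1] = 77.52 / 13.56 = 5.717 mg/L.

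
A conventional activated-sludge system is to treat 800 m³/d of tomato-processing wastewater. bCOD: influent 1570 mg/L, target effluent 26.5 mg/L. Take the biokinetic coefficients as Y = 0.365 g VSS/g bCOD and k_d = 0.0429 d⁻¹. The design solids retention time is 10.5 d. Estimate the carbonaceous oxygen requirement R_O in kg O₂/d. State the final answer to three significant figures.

R_O ≈ 794 kg O₂/d

The observed yield is Y_obs = Y/(1 + k_d·θ_c) = 0.365 / (1 + 0.0429 × 10.5) = 0.365 / 1.450 = 0.2516 g VSS per g bCOD removed.
Q·(S₀ − S) = 800 × (1570 − 26.5) × 10⁻³ = 1235 kg/d removed.
P_X = Y_obs·Q·(S₀ − S) = 0.2516 × 1235 = 310.7 kg VSS/d.
Carbonaceous O₂ demand = substrate oxidised − cell-mass equivalent = 1235 − 1.42 × 310.7 = 793.6 kg O₂/d.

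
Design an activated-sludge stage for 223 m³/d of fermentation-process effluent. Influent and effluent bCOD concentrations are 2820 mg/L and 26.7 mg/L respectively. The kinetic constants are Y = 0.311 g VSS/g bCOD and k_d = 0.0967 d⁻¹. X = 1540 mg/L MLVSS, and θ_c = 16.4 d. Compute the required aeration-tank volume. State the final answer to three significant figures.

Steady-state biomass mass balance: V·X·(1 + k_d·θ_c) = Y·Q·(S₀ − S)·θ_c, so V = 0.311 × 223 × (2820 − 26.7) × 16.4 / [1540 × (1 + 0.0967 × 16.4)] = 3.18×10^6 / 3982 = 797.8 m³.

V ≈ 798 m³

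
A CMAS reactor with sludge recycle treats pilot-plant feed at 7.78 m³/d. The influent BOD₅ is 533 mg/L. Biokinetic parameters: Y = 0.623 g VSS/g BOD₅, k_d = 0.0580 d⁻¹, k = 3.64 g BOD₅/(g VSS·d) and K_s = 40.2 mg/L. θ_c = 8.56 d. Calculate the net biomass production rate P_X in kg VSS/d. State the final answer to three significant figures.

P_X ≈ 1.72 kg VSS/d

Effluent substrate depends only on kinetics and SRT: S = K_s(1 + k_d θ_c) / [θ_c(Yk − k_d) − 1] = 40.2 × (1 + 0.0580 × 8.56) / [8.56 × (0.623 × 3.64 − 0.0580) − 1] = 60.16 / 17.92 = 3.358 mg/L.
The observed yield is Y_obs = Y/(1 + k_d·θ_c) = 0.623 / (1 + 0.0580 × 8.56) = 0.623 / 1.496 = 0.4163 g VSS per g BOD₅ removed.
ΔS = 533 − 3.36 = 529.6 mg/L, so the substrate removal rate is 7.78 × 529.6/1000 = 4.121 kg BOD₅/d.
P_X = Y_obs · Q(S₀ − S) = 0.4163 × 4.121 = 1.715 kg VSS/d.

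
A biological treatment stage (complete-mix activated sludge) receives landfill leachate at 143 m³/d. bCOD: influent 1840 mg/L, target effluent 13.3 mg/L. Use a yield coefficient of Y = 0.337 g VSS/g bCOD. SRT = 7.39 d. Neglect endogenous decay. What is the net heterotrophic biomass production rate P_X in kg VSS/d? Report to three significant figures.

P_X ≈ 88.0 kg VSS/d

With endogenous decay neglected, the observed yield equals the true yield: Y_obs = Y = 0.337 g VSS/g bCOD.
Mass of bCOD removed per day: Q(S₀ − S) = 143 × 1827 g/m³ = 261.2 kg/d.
Biomass produced: P_X = Y_obs·Q·ΔS = 0.3370 × 261.2 ≈ 88.03 kg VSS/d.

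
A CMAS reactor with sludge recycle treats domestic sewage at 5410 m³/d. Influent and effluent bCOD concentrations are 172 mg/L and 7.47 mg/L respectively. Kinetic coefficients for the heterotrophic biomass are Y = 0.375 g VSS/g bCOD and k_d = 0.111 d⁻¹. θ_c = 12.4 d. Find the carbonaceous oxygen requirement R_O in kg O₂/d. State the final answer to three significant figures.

Y_obs = Y / (1 + k_d θ_c) = 0.375 / (1 + 0.111 × 12.4) = 0.375 / 2.376 = 0.1578.
Q·(S₀ − S) = 5410 × (172 − 7.47) × 10⁻³ = 890.1 kg/d removed.
P_X = Y_obs·Q·(S₀ − S) = 0.1578 × 890.1 = 140.5 kg VSS/d.
R_O = Q·(S₀ − S) − 1.42·P_X = 890.1 − 1.42 × 140.5 = 690.7 kg O₂/d.

R_O ≈ 691 kg O₂/d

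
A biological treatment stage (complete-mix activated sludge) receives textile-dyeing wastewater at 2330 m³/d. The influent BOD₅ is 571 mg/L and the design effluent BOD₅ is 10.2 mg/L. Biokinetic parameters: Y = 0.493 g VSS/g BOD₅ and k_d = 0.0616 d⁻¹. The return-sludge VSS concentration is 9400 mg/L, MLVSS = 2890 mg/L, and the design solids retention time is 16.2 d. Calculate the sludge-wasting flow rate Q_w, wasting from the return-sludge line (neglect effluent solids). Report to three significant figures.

Q_w ≈ 34.3 m³/d

Steady-state biomass mass balance: V·X·(1 + k_d·θ_c) = Y·Q·(S₀ − S)·θ_c, so V = 0.493 × 2330 × (571 − 10.2) × 16.2 / [2890 × (1 + 0.0616 × 16.2)] = 1.04×10^7 / 5774 = 1807 m³.
Wasting from the return line (neglecting effluent solids): Q_w = V·X / (θ_c·X_r) = 1807 × 2890 / (16.2 × 9400) = 34.30 m³/d.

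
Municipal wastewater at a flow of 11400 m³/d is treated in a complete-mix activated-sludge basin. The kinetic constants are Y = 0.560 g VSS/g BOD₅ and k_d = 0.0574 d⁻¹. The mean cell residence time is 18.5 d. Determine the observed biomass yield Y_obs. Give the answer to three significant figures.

Y_obs ≈ 0.272 g VSS/g BOD₅

The observed yield is Y_obs = Y/(1 + k_d·θ_c) = 0.560 / (1 + 0.0574 × 18.5) = 0.560 / 2.062 = 0.2716 g VSS per g BOD₅ removed.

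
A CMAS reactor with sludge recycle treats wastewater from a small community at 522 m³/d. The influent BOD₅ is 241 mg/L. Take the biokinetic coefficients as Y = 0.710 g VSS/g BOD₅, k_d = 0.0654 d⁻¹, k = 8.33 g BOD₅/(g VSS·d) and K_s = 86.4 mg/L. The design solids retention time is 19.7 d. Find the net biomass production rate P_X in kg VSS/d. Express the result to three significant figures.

P_X ≈ 38.8 kg VSS/d

From the Monod/SRT balance for a CMAS, S = K_s·(1+k_d θ_c)/[θ_c·(Y k − k_d) − 1] = 86.4 × (1 + 0.0654 × 19.7) / [19.7 × (0.710 × 8.33 − 0.0654) − 1] = 197.7 / 114.2 = 1.731 mg/L.
Correct the yield for decay: Y_obs = Y/(1 + k_d θ_c) = 0.710 / (1 + 0.0654 × 19.7) = 0.710 / 2.288 = 0.3103.
ΔS = 241 − 1.73 = 239.3 mg/L, so the substrate removal rate is 522 × 239.3/1000 = 124.9 kg BOD₅/d.
P_X = Y_obs · Q(S₀ − S) = 0.3103 × 124.9 = 38.75 kg VSS/d.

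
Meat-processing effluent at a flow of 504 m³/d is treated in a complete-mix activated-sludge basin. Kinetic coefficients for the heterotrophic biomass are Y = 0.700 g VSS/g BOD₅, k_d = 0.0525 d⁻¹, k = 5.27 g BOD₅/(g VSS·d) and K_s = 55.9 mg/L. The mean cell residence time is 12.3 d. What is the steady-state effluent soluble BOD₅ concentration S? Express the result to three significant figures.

For a completely mixed reactor with recycle the Lawrence–McCarty relation gives S = K_s·(1 + k_d·θ_c) / [θ_c·(Y·k − k_d) − 1] = 55.9 × (1 + 0.0525 × 12.3) / [12.3 × (0.700 × 5.27 − 0.0525) − 1] = 92.00 / 43.73 = 2.104 mg/L.

S ≈ 2.10 mg/L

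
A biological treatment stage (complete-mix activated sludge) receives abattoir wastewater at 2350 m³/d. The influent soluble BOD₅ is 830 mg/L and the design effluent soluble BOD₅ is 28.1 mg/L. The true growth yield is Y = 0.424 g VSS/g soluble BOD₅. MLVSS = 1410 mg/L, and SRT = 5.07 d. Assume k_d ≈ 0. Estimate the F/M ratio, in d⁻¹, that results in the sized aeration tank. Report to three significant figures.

F/M ≈ 0.481 d⁻¹

Biomass mass balance (decay neglected): V·X = Y·Q·(S₀ − S)·θ_c, so V = 0.424 × 2350 × (830 − 28.1) × 5.07 / 1410 = 2873 m³.
F/M = Q·S₀ / (V·X) = 2350 × 830 / (2873 × 1410) = 0.4815 g soluble BOD₅·(g VSS·d)⁻¹.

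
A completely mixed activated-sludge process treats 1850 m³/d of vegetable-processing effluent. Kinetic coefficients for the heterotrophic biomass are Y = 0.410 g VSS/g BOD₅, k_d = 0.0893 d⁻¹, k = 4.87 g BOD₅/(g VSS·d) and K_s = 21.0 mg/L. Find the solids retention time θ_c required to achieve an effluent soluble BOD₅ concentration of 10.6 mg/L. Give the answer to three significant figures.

θ_c ≈ 1.72 d

From 1/θ_c = Y·k·S/(K_s + S) − k_d: Y·k·S/(K_s+S) = 0.410 × 4.87 × 10.6 / (21.0 + 10.6) = 0.6698 d⁻¹.
θ_c = 1/(μ − k_d) = 1/(0.6698 − 0.0893) = 1/0.5805 = 1.723 d.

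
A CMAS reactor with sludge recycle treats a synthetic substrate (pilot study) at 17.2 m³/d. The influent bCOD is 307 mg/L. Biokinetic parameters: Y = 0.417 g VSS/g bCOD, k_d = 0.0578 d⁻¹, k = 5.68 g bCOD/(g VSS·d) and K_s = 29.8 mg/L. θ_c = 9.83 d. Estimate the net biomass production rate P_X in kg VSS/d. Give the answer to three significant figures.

Effluent substrate depends only on kinetics and SRT: S = K_s(1 + k_d θ_c) / [θ_c(Yk − k_d) − 1] = 29.8 × (1 + 0.0578 × 9.83) / [9.83 × (0.417 × 5.68 − 0.0578) − 1] = 46.73 / 21.71 = 2.152 mg/L.
Observed yield with endogenous decay: Y_obs = Y / (1 + k_d·θ_c) = 0.417 / (1 + 0.0578 × 9.83) = 0.417 / 1.568 = 0.2659 g VSS/g bCOD.
Mass of bCOD removed per day: Q(S₀ − S) = 17.2 × 304.9 g/m³ = 5.243 kg/d.
Net biomass production P_X = Y_obs × Q·(S₀ − S) = 0.2659 × 5.243 = 1.394 kg VSS/d.

P_X ≈ 1.39 kg VSS/d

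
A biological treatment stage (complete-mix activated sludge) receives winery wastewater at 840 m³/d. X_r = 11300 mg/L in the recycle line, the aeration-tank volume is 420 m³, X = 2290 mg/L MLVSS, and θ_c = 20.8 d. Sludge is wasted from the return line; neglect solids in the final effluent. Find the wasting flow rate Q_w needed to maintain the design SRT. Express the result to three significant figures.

Q_w ≈ 4.09 m³/d

Wasting from the return line (neglecting effluent solids): Q_w = V·X / (θ_c·X_r) = 420.0 × 2290 / (20.8 × 11300) = 4.092 m³/d.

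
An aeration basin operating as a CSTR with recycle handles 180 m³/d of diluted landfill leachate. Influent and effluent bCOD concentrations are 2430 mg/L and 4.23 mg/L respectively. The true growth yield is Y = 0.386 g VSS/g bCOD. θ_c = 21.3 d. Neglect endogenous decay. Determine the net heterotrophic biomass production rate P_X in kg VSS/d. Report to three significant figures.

P_X ≈ 169 kg VSS/d

No decay correction is needed, so Y_obs = Y = 0.386.
Q·(S₀ − S) = 180 × (2430 − 4.23) × 10⁻³ = 436.6 kg/d removed.
Net biomass production P_X = Y_obs × Q·(S₀ − S) = 0.3860 × 436.6 = 168.5 kg VSS/d.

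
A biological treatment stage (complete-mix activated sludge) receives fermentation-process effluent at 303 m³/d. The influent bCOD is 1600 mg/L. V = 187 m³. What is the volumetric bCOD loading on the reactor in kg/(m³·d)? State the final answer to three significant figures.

L_v = Q S₀ / V = 303 × 1600 × 10⁻³ / 187.0 = 2.593 kg/(m³·d).

L_v ≈ 2.59 kg bCOD/(m³·d)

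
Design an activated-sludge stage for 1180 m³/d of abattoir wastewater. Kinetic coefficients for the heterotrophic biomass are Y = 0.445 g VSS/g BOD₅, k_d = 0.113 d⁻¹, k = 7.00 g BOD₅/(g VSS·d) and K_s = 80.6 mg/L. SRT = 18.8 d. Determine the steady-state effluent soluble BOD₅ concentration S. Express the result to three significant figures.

S ≈ 4.54 mg/L

From the Monod/SRT balance for a CMAS, S = K_s·(1+k_d θ_c)/[θ_c·(Y k − k_d) − 1] = 80.6 × (1 + 0.113 × 18.8) / [18.8 × (0.445 × 7.00 − 0.113) − 1] = 251.8 / 55.44 = 4.543 mg/L.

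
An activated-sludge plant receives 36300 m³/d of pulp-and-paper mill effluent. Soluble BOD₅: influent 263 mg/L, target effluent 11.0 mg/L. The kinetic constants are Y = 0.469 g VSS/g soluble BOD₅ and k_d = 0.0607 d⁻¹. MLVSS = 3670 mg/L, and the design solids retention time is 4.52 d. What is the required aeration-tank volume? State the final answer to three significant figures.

V ≈ 4150 m³

Steady-state biomass mass balance: V·X·(1 + k_d·θ_c) = Y·Q·(S₀ − S)·θ_c, so V = 0.469 × 36300 × (263 − 11.0) × 4.52 / [3670 × (1 + 0.0607 × 4.52)] = 1.94×10^7 / 4677 = 4146 m³.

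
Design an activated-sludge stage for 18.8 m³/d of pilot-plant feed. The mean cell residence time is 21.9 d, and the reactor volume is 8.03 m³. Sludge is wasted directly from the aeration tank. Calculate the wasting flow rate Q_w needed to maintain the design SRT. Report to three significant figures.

Q_w ≈ 0.367 m³/d

With mixed-liquor wasting, θ_c = V/Q_w, so Q_w = V/θ_c = 8.030/21.9 = 0.3667 m³/d.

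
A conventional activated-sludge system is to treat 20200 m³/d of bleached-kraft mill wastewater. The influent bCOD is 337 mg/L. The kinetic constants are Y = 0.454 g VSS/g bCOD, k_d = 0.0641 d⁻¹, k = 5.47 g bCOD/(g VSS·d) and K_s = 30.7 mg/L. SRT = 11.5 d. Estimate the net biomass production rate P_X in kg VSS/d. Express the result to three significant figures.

P_X ≈ 1770 kg VSS/d

Effluent substrate depends only on kinetics and SRT: S = K_s(1 + k_d θ_c) / [θ_c(Yk − k_d) − 1] = 30.7 × (1 + 0.0641 × 11.5) / [11.5 × (0.454 × 5.47 − 0.0641) − 1] = 53.33 / 26.82 = 1.988 mg/L.
Y_obs = Y / (1 + k_d θ_c) = 0.454 / (1 + 0.0641 × 11.5) = 0.454 / 1.737 = 0.2613.
ΔS = 337 − 1.99 = 335.0 mg/L, so the substrate removal rate is 20200 × 335.0/1000 = 6767 kg bCOD/d.
Net biomass production P_X = Y_obs × Q·(S₀ − S) = 0.2613 × 6767 = 1769 kg VSS/d.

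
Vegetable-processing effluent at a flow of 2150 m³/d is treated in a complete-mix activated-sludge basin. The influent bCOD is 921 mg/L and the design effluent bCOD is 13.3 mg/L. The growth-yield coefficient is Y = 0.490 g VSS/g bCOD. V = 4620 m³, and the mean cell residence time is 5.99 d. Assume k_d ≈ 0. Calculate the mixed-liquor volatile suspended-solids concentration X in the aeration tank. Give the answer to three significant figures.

X ≈ 1240 mg/L

X = Y·Q·ΔS·θ_c / V = 0.490 × 2150 × (921 − 13.3) × 5.99 / 4620 = 1240 mg/L.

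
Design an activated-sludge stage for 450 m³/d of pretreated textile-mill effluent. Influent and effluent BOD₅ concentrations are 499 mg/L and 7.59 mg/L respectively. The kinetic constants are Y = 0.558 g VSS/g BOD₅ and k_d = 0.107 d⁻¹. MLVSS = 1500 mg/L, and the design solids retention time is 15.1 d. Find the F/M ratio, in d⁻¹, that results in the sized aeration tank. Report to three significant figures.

F/M ≈ 0.315 d⁻¹

From the SRT design equation V = Y Q (S₀−S) θ_c / [X (1 + k_d θ_c)] = 0.558 × 450 × (499 − 7.59) × 15.1 / [1500 × (1 + 0.107 × 15.1)] = 1.86×10^6 / 3924 = 474.9 m³.
Food-to-microorganism ratio F/M = Q S₀ / (V X) = 450 × 499 / (474.9 × 1500) = 0.3152 d⁻¹.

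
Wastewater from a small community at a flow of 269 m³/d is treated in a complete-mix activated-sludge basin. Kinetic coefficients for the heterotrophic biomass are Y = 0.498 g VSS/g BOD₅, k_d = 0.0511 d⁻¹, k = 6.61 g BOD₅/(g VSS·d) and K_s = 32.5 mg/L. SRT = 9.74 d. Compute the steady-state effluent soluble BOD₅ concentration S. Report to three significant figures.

S ≈ 1.59 mg/L

For a completely mixed reactor with recycle the Lawrence–McCarty relation gives S = K_s·(1 + k_d·θ_c) / [θ_c·(Y·k − k_d) − 1] = 32.5 × (1 + 0.0511 × 9.74) / [9.74 × (0.498 × 6.61 − 0.0511) − 1] = 48.68 / 30.56 = 1.593 mg/L.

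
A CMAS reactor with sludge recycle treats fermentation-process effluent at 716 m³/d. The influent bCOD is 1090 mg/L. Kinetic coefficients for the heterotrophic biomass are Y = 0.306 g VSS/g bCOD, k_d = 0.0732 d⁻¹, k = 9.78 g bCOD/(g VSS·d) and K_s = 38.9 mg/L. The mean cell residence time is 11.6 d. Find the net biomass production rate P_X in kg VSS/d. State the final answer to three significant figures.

Effluent substrate depends only on kinetics and SRT: S = K_s(1 + k_d θ_c) / [θ_c(Yk − k_d) − 1] = 38.9 × (1 + 0.0732 × 11.6) / [11.6 × (0.306 × 9.78 − 0.0732) − 1] = 71.93 / 32.87 = 2.189 mg/L.
Observed yield with endogenous decay: Y_obs = Y / (1 + k_d·θ_c) = 0.306 / (1 + 0.0732 × 11.6) = 0.306 / 1.849 = 0.1655 g VSS/g bCOD.
ΔS = 1090 − 2.19 = 1088 mg/L, so the substrate removal rate is 716 × 1088/1000 = 778.9 kg bCOD/d.
Net biomass production P_X = Y_obs × Q·(S₀ − S) = 0.1655 × 778.9 = 128.9 kg VSS/d.

P_X ≈ 129 kg VSS/d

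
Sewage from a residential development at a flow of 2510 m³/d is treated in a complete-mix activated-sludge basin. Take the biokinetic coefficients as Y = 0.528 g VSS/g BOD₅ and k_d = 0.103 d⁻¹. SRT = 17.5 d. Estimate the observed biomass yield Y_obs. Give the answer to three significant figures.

Y_obs ≈ 0.188 g VSS/g BOD₅

Observed yield with endogenous decay: Y_obs = Y / (1 + k_d·θ_c) = 0.528 / (1 + 0.103 × 17.5) = 0.528 / 2.803 = 0.1884 g VSS/g BOD₅.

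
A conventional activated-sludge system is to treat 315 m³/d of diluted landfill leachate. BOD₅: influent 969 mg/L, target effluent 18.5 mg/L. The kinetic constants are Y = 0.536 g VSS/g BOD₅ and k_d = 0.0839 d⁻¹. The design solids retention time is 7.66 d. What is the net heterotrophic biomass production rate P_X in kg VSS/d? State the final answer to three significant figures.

P_X ≈ 97.7 kg VSS/d

The observed yield is Y_obs = Y/(1 + k_d·θ_c) = 0.536 / (1 + 0.0839 × 7.66) = 0.536 / 1.643 = 0.3263 g VSS per g BOD₅ removed.
ΔS = 969 − 18.5 = 950.5 mg/L, so the substrate removal rate is 315 × 950.5/1000 = 299.4 kg BOD₅/d.
So the net sludge growth is P_X = 0.3263 × 299.4 = 97.70 kg VSS/d.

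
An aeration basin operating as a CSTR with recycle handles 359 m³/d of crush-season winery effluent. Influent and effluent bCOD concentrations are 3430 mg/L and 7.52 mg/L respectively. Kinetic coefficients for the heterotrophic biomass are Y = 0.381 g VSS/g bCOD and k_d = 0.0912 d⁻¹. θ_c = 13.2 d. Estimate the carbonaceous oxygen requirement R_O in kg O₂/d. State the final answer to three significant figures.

R_O ≈ 927 kg O₂/d

Observed yield with endogenous decay: Y_obs = Y / (1 + k_d·θ_c) = 0.381 / (1 + 0.0912 × 13.2) = 0.381 / 2.204 = 0.1729 g VSS/g bCOD.
ΔS = 3430 − 7.52 = 3422 mg/L, so the substrate removal rate is 359 × 3422/1000 = 1229 kg bCOD/d.
Net sludge production P_X = 0.1729 × 1229 = 212.4 kg VSS/d.
Carbonaceous O₂ demand = substrate oxidised − cell-mass equivalent = 1229 − 1.42 × 212.4 = 927.0 kg O₂/d.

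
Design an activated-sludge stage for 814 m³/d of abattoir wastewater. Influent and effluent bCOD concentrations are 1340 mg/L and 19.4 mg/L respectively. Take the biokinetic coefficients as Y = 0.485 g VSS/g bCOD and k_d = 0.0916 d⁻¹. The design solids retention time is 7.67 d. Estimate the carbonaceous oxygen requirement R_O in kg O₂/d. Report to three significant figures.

R_O ≈ 640 kg O₂/d

Correct the yield for decay: Y_obs = Y/(1 + k_d θ_c) = 0.485 / (1 + 0.0916 × 7.67) = 0.485 / 1.703 = 0.2849.
Q·(S₀ − S) = 814 × (1340 − 19.4) × 10⁻³ = 1075 kg/d removed.
Net sludge production P_X = 0.2849 × 1075 = 306.2 kg VSS/d.
Carbonaceous O₂ demand = substrate oxidised − cell-mass equivalent = 1075 − 1.42 × 306.2 = 640.1 kg O₂/d.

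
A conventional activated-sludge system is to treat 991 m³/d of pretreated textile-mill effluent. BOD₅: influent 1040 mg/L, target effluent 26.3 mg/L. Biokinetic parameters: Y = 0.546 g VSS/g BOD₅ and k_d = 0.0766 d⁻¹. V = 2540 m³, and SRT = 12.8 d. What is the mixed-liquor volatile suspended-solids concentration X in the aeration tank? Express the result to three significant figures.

Solving the biomass balance for X: X = Y Q (S₀−S) θ_c / [V (1+k_d θ_c)] = 0.546 × 991 × (1040 − 26.3) × 12.8 / [2540 × (1 + 0.0766 × 12.8)] = 1396 mg/L.

X ≈ 1400 mg/L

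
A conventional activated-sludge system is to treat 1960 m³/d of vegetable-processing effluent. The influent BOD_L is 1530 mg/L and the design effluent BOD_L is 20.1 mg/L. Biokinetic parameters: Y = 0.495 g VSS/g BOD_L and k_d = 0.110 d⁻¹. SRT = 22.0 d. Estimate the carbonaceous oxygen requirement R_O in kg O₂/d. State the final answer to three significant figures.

Correct the yield for decay: Y_obs = Y/(1 + k_d θ_c) = 0.495 / (1 + 0.110 × 22.0) = 0.495 / 3.420 = 0.1447.
Q·(S₀ − S) = 1960 × (1530 − 20.1) × 10⁻³ = 2959 kg/d removed.
Biomass synthesised: P_X = Y_obs × 2959 = 428.3 kg VSS/d.
Carbonaceous O₂ demand = substrate oxidised − cell-mass equivalent = 2959 − 1.42 × 428.3 = 2351 kg O₂/d.

R_O ≈ 2350 kg O₂/d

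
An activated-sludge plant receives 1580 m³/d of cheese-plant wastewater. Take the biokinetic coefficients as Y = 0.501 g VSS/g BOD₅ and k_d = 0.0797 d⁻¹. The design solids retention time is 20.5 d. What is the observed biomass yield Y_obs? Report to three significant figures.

Y_obs ≈ 0.190 g VSS/g BOD₅

Correct the yield for decay: Y_obs = Y/(1 + k_d θ_c) = 0.501 / (1 + 0.0797 × 20.5) = 0.501 / 2.634 = 0.1902.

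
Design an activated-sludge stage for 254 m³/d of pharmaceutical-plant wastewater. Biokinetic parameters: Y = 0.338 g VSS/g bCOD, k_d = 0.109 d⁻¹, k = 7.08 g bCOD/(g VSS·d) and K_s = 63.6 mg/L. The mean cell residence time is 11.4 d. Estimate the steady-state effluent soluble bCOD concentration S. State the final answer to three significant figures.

For a completely mixed reactor with recycle the Lawrence–McCarty relation gives S = K_s·(1 + k_d·θ_c) / [θ_c·(Y·k − k_d) − 1] = 63.6 × (1 + 0.109 × 11.4) / [11.4 × (0.338 × 7.08 − 0.109) − 1] = 142.6 / 25.04 = 5.697 mg/L.

S ≈ 5.70 mg/L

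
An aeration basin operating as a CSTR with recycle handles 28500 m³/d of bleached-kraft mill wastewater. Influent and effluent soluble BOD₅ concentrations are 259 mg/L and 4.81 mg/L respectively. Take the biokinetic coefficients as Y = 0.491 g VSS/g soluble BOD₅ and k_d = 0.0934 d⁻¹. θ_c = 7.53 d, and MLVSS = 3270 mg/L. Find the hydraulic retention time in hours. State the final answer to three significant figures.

Rearranging the biomass balance for a CMAS with decay, V = Y·Q·ΔS·θ_c / [X·(1+k_d θ_c)] = 0.491 × 28500 × (259 − 4.81) × 7.53 / [3270 × (1 + 0.0934 × 7.53)] = 2.68×10^7 / 5570 = 4809 m³.
HRT = V/Q = 4809 m³ / 28500 m³·d⁻¹ = 0.1687 d × 24 = 4.050 h.

τ ≈ 4.05 h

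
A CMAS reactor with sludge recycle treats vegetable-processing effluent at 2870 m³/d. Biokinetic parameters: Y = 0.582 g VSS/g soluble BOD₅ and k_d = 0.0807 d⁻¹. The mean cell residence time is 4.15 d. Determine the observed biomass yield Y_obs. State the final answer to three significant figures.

Y_obs ≈ 0.436 g VSS/g soluble BOD₅

Correct the yield for decay: Y_obs = Y/(1 + k_d θ_c) = 0.582 / (1 + 0.0807 × 4.15) = 0.582 / 1.335 = 0.4360.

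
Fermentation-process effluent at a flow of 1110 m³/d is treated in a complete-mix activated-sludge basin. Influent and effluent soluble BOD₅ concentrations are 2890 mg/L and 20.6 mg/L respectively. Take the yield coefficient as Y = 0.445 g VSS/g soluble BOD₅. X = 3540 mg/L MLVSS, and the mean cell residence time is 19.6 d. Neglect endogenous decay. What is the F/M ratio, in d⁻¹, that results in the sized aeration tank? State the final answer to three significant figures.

Biomass mass balance (decay neglected): V·X = Y·Q·(S₀ − S)·θ_c, so V = 0.445 × 1110 × (2890 − 20.6) × 19.6 / 3540 = 7847 m³.
Food-to-microorganism ratio F/M = Q S₀ / (V X) = 1110 × 2890 / (7847 × 3540) = 0.1155 d⁻¹.

F/M ≈ 0.115 d⁻¹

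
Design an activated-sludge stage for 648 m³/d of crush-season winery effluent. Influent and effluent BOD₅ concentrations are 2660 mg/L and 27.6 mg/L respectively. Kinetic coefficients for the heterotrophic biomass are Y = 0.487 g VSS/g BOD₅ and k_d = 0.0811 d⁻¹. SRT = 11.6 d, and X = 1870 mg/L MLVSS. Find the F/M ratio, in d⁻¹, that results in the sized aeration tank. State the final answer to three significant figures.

Steady-state biomass mass balance: V·X·(1 + k_d·θ_c) = Y·Q·(S₀ − S)·θ_c, so V = 0.487 × 648 × (2660 − 27.6) × 11.6 / [1870 × (1 + 0.0811 × 11.6)] = 9.64×10^6 / 3629 = 2655 m³.
Food-to-microorganism ratio F/M = Q S₀ / (V X) = 648 × 2660 / (2655 × 1870) = 0.3471 d⁻¹.

F/M ≈ 0.347 d⁻¹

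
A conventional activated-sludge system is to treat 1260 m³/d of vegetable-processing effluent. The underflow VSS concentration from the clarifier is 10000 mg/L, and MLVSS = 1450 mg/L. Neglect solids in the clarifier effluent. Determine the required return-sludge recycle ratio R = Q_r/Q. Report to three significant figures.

R ≈ 0.170

Mass balance around the secondary clarifier (neglecting effluent solids): R = X / (X_r − X) = 1450 / (10000 − 1450) = 0.1696.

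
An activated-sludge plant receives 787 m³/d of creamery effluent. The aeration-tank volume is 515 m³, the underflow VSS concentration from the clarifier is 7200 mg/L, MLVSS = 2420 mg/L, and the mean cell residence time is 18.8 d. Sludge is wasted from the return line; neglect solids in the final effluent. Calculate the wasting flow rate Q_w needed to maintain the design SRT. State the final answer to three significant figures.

θ_c = V·X/(Q_w·X_r) when wasting from the recycle, so Q_w = V·X/(θ_c·X_r) = 515.0 × 2420 / (18.8 × 7200) = 9.207 m³/d.

Q_w ≈ 9.21 m³/d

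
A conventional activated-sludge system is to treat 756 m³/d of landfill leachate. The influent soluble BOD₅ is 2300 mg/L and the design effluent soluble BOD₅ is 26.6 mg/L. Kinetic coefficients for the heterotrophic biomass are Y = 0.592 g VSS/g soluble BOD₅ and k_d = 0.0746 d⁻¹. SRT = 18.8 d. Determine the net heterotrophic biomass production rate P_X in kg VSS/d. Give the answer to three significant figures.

P_X ≈ 424 kg VSS/d

The observed yield is Y_obs = Y/(1 + k_d·θ_c) = 0.592 / (1 + 0.0746 × 18.8) = 0.592 / 2.402 = 0.2464 g VSS per g soluble BOD₅ removed.
Mass of soluble BOD₅ removed per day: Q(S₀ − S) = 756 × 2273 g/m³ = 1719 kg/d.
Net biomass production P_X = Y_obs × Q·(S₀ − S) = 0.2464 × 1719 = 423.5 kg VSS/d.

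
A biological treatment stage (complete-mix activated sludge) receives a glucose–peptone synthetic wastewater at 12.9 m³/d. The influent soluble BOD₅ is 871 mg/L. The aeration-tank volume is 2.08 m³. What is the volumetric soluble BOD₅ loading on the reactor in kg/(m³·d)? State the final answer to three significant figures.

Applied soluble BOD₅ load per unit volume = Q·S₀/V = (12.9 × 871/1000)/2.080 = 5.402 kg soluble BOD₅·m⁻³·d⁻¹.

L_v ≈ 5.40 kg soluble BOD₅/(m³·d)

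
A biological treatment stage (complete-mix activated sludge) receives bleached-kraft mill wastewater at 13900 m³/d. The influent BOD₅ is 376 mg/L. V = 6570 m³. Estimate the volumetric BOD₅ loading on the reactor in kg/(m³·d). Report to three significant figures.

Applied BOD₅ load per unit volume = Q·S₀/V = (13900 × 376/1000)/6570 = 0.7955 kg BOD₅·m⁻³·d⁻¹.

L_v ≈ 0.795 kg BOD₅/(m³·d)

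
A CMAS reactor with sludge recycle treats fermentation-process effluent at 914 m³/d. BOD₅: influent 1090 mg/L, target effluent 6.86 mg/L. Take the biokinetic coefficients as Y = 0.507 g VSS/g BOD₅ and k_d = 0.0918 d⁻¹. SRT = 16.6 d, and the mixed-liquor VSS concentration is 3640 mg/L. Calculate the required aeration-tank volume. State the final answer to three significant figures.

Steady-state biomass mass balance: V·X·(1 + k_d·θ_c) = Y·Q·(S₀ − S)·θ_c, so V = 0.507 × 914 × (1090 − 6.86) × 16.6 / [3640 × (1 + 0.0918 × 16.6)] = 8.33×10^6 / 9187 = 906.9 m³.

V ≈ 907 m³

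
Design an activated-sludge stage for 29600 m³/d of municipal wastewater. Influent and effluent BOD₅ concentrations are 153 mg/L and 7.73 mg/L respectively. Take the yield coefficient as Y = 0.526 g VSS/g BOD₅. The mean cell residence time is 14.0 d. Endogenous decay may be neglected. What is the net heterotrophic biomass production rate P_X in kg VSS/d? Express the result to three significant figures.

With endogenous decay neglected, the observed yield equals the true yield: Y_obs = Y = 0.526 g VSS/g BOD₅.
Substrate removed = Q·(S₀ − S) = 29600 m³/d × (153 − 7.73) g/m³ = 4.3×10^6 g/d = 4300 kg/d.
Biomass produced: P_X = Y_obs·Q·ΔS = 0.5260 × 4300 ≈ 2262 kg VSS/d.

P_X ≈ 2260 kg VSS/d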